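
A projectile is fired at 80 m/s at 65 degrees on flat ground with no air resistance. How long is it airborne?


T = 2*v0*sin(theta)/g = 2*80*sin(65°)/9.81 = 14.78 s

14.78 s


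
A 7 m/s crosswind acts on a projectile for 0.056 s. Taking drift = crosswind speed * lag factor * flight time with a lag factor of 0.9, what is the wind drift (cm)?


drift = v_wind * lag * t = 7 * 0.9 * 0.056 = 0.3528 m ≈ 35.28 cm

35.28 cm


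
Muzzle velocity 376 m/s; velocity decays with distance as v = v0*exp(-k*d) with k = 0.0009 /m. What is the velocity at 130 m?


v = v0*exp(-k*d) = 376*exp(-0.0009*130) = 334.5 m/s

334.5 m/s


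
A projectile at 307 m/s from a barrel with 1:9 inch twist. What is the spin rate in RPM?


twist_m = 9*0.0254 = 0.2286 m
spin = v/twist = 307/0.2286 = 1342.957 rev/s
RPM = spin*60 = 1342.957*60 ≈ 80577 RPM

80577 RPM


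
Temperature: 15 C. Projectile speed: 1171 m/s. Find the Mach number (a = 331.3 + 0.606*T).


a = 331.3 + 0.606*(15) = 340.39 m/s
M = v/a = 1171/340.39 = 3.44

3.44


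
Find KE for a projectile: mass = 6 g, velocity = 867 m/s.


E = 0.5*m*v^2 = 0.5*0.006*867^2 = 2255 J

2255 J


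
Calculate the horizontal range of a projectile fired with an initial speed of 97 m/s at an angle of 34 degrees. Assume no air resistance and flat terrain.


R = v0^2 * sin(2*theta) / g = 97^2 * sin(2*34°) / 9.81 = 889.3 m

889.3 m


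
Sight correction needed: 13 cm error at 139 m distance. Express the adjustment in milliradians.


1 mrad subtends 1 cm per 10 m of range, so adj = error_cm / (dist_m / 10) = 13 / (139/10) = 0.9353 mrad

0.9353 mrad


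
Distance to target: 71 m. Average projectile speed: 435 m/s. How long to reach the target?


t = d/v = 71/435 = 0.1632 s

0.1632 s


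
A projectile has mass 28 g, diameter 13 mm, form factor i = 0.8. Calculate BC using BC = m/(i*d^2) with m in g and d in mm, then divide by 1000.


BC = m/(i*d^2*1000) = 28/(0.8 * 13^2 * 1000) = 0.0002071

0.0002071


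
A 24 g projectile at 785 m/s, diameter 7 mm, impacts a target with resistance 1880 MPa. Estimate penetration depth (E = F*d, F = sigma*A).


A = pi*(d/2)^2 = pi*(7/2)^2 = 38.4845 mm^2
E = 0.5*m*v^2 = 0.5*0.024*785^2 = 7394.7 J
depth = E/(sigma*A) = 7394.7 J / (1880 MPa * 38.4845 mm^2) = 7394.7/(1880 * 38.4845) m = 0.102206 m ≈ 102.2 mm

102.2 mm


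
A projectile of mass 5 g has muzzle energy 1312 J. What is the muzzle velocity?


v = sqrt(2*E/m) = sqrt(2*1312/0.005) = 724.4 m/s

724.4 m/s


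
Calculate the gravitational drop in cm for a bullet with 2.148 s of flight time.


drop = 0.5*g*t^2 = 0.5*9.81*2.148^2 = 22.6312 m ≈ 2263 cm

2263 cm


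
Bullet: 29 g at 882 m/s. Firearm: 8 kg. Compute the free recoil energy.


v_r = m_p*v_p/m_gun = 0.029*882/8 = 3.19725 m/s, E_r = 0.5*m_gun*v_r^2 = 0.5*8*3.19725^2 = 40.89 J

40.89 J


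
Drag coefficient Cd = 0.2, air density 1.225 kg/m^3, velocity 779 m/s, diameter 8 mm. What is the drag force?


A = pi*(d/2)^2 = pi*(8/2000)^2 = 5.02655e-05 m^2
Fd = 0.5*Cd*rho*A*v^2 = 0.5*0.2*1.225*5.02655e-05*779^2 = 3.737 N

3.737 N


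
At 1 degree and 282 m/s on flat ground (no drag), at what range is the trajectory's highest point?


R = v0^2*sin(2*theta)/g = 282^2*sin(2*1°)/9.81 = 282.91 m
apex_dist = R/2 = 282.91/2 = 141.5 m

141.5 m


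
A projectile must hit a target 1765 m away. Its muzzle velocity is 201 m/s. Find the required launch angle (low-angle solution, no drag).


sin(2*theta) = R*g/v0^2 = 1765*9.81/201^2 = 0.42857, theta = arcsin(0.42857)/2 = 12.69°

12.69 degrees


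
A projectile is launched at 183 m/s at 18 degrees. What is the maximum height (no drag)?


H = (v0*sin(theta))^2 / (2g) = (183*sin(18°))^2 / (2*9.81) = 163 m

163 m


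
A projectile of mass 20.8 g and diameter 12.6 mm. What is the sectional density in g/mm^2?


SD = m/d^2 = 20.8/12.6^2 = 0.131 g/mm^2

0.131 g/mm^2


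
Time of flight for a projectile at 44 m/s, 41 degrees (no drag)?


T = 2*v0*sin(theta)/g = 2*44*sin(41°)/9.81 = 5.885 s

5.885 s


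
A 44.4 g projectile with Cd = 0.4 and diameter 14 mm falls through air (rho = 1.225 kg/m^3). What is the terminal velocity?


A = pi*(d/2)^2 = pi*(14/2000)^2 = 1.53938e-04 m^2
vt = sqrt(2mg/(Cd*rho*A)) = sqrt(2*0.0444*9.81/(0.4 * 1.225 * 1.53938e-04)) = 107.5 m/s

107.5 m/s


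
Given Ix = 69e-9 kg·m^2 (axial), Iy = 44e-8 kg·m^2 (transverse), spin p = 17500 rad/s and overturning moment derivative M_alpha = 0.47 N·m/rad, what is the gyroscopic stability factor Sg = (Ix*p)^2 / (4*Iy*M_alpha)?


Sg = Ix^2 * p^2 / (4 * Iy * M_alpha) = (69e-9)^2 * 17500^2 / (4 * 44e-8 * 0.47) = 1.763

1.763


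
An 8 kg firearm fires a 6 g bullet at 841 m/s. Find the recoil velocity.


v_recoil = m_p * v_p / m_gun = 0.006 * 841 / 8 = 0.6308 m/s

0.6308 m/s


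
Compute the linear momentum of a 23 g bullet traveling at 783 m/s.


p = m*v = 0.023*783 = 18.01 kg·m/s

18.01 kg·m/s


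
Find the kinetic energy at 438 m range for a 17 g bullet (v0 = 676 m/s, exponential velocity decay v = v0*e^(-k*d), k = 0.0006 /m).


v = v0*exp(-k*d) = 676*exp(-0.0006*438) = 519.773 m/s
E = 0.5*m*v^2 = 0.5*0.017*519.773^2 = 2296 J

2296 J


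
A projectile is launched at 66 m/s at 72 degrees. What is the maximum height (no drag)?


H = (v0*sin(theta))^2 / (2g) = (66*sin(72°))^2 / (2*9.81) = 200.8 m

200.8 m


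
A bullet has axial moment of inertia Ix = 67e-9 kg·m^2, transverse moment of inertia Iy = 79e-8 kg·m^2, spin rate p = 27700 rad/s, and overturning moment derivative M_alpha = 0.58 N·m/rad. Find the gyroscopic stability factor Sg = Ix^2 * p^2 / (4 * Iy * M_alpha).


Sg = Ix^2 * p^2 / (4 * Iy * M_alpha) = (67e-9)^2 * 27700^2 / (4 * 79e-8 * 0.58) = 1.879

1.879


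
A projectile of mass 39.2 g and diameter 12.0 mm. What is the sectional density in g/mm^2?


SD = m/d^2 = 39.2/12.0^2 = 0.2722 g/mm^2

0.2722 g/mm^2


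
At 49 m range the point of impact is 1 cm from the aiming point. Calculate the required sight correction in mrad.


1 mrad subtends 1 cm per 10 m of range, so adj = error_cm / (dist_m / 10) = 1 / (49/10) = 0.2041 mrad

0.2041 mrad


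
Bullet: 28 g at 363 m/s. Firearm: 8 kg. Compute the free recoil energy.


v_r = m_p*v_p/m_gun = 0.028*363/8 = 1.2705 m/s, E_r = 0.5*m_gun*v_r^2 = 0.5*8*1.2705^2 = 6.457 J

6.457 J


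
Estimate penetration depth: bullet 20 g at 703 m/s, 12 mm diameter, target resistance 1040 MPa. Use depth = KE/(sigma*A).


A = pi*(d/2)^2 = pi*(12/2)^2 = 113.097 mm^2
E = 0.5*m*v^2 = 0.5*0.02*703^2 = 4942.09 J
depth = E/(sigma*A) = 4942.09 J / (1040 MPa * 113.097 mm^2) = 4942.09/(1040 * 113.097) m = 0.042017 m ≈ 42.02 mm

42.02 mm


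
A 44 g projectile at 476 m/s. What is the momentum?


p = m*v = 0.044*476 = 20.94 kg·m/s

20.94 kg·m/s


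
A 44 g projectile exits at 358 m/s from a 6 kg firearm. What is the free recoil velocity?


v_recoil = m_p * v_p / m_gun = 0.044 * 358 / 6 = 2.625 m/s

2.625 m/s


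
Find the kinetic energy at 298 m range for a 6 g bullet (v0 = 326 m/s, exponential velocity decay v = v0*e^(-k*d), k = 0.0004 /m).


v = v0*exp(-k*d) = 326*exp(-0.0004*298) = 289.367 m/s
E = 0.5*m*v^2 = 0.5*0.006*289.367^2 = 251.2 J

251.2 J


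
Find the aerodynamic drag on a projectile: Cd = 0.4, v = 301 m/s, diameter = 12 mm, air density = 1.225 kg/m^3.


A = pi*(d/2)^2 = pi*(12/2000)^2 = 1.13097e-04 m^2
Fd = 0.5*Cd*rho*A*v^2 = 0.5*0.4*1.225*1.13097e-04*301^2 = 2.51 N

2.51 N


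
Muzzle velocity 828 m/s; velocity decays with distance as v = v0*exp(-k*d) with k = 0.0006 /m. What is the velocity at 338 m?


v = v0*exp(-k*d) = 828*exp(-0.0006*338) = 676 m/s

676 m/s


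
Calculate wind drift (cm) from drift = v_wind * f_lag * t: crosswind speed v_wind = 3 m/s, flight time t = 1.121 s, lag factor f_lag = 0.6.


drift = v_wind * lag * t = 3 * 0.6 * 1.121 = 2.0178 m ≈ 201.8 cm

201.8 cm


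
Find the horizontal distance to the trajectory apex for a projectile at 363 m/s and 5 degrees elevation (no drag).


R = v0^2*sin(2*theta)/g = 363^2*sin(2*5°)/9.81 = 2332.46 m
apex_dist = R/2 = 2332.46/2 = 1166 m

1166 m


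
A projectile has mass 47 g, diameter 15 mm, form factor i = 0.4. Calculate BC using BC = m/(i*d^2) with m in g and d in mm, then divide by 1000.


BC = m/(i*d^2*1000) = 47/(0.4 * 15^2 * 1000) = 0.0005222

0.0005222


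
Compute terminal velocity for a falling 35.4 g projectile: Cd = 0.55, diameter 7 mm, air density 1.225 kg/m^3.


A = pi*(d/2)^2 = pi*(7/2000)^2 = 3.84845e-05 m^2
vt = sqrt(2mg/(Cd*rho*A)) = sqrt(2*0.0354*9.81/(0.55 * 1.225 * 3.84845e-05)) = 163.7 m/s

163.7 m/s


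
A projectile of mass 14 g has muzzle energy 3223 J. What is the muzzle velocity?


v = sqrt(2*E/m) = sqrt(2*3223/0.014) = 678.5 m/s

678.5 m/s


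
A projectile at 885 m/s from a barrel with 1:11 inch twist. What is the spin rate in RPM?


twist_m = 11*0.0254 = 0.2794 m
spin = v/twist = 885/0.2794 = 3167.502 rev/s
RPM = spin*60 = 3167.502*60 ≈ 190050 RPM

190050 RPM


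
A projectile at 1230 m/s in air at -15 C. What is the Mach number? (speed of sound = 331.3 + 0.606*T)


a = 331.3 + 0.606*(-15) = 322.21 m/s
M = v/a = 1230/322.21 = 3.817

3.817


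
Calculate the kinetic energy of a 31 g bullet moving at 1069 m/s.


E = 0.5*m*v^2 = 0.5*0.031*1069^2 = 17713 J

17713 J


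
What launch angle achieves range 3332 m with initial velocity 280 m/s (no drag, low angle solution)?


sin(2*theta) = R*g/v0^2 = 3332*9.81/280^2 = 0.416925, theta = arcsin(0.416925)/2 = 12.32°

12.32 degrees


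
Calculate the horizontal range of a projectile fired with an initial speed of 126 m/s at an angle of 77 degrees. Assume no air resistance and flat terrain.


R = v0^2 * sin(2*theta) / g = 126^2 * sin(2*77°) / 9.81 = 709.4 m

709.4 m


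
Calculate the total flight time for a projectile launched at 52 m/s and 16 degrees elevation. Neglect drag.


T = 2*v0*sin(theta)/g = 2*52*sin(16°)/9.81 = 2.922 s

2.922 s


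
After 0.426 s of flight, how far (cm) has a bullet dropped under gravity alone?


drop = 0.5*g*t^2 = 0.5*9.81*0.426^2 = 0.89014 m ≈ 89.01 cm

89.01 cm


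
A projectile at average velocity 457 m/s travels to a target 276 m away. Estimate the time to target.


t = d/v = 276/457 = 0.6039 s

0.6039 s


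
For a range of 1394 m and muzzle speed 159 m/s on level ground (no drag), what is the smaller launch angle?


sin(2*theta) = R*g/v0^2 = 1394*9.81/159^2 = 0.540926, theta = arcsin(0.540926)/2 = 16.37°

16.37 degrees


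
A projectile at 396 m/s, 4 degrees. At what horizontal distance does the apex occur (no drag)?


R = v0^2*sin(2*theta)/g = 396^2*sin(2*4°)/9.81 = 2224.73 m
apex_dist = R/2 = 2224.73/2 = 1112 m

1112 m


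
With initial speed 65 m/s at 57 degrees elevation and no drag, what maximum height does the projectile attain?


H = (v0*sin(theta))^2 / (2g) = (65*sin(57°))^2 / (2*9.81) = 151.5 m

151.5 m


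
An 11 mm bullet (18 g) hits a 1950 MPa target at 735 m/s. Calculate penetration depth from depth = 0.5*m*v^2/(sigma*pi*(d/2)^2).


A = pi*(d/2)^2 = pi*(11/2)^2 = 95.0332 mm^2
E = 0.5*m*v^2 = 0.5*0.018*735^2 = 4862.02 J
depth = E/(sigma*A) = 4862.02 J / (1950 MPa * 95.0332 mm^2) = 4862.02/(1950 * 95.0332) m = 0.0262366 m ≈ 26.24 mm

26.24 mm


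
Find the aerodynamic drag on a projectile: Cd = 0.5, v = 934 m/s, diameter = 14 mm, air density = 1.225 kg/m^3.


A = pi*(d/2)^2 = pi*(14/2000)^2 = 1.53938e-04 m^2
Fd = 0.5*Cd*rho*A*v^2 = 0.5*0.5*1.225*1.53938e-04*934^2 = 41.13 N

41.13 N


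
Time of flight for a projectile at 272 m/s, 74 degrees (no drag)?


T = 2*v0*sin(theta)/g = 2*272*sin(74°)/9.81 = 53.31 s

53.31 s


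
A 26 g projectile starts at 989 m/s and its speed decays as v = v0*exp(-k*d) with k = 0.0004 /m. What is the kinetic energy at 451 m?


v = v0*exp(-k*d) = 989*exp(-0.0004*451) = 825.752 m/s
E = 0.5*m*v^2 = 0.5*0.026*825.752^2 = 8864 J

8864 J


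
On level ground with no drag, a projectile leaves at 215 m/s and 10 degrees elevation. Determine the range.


R = v0^2 * sin(2*theta) / g = 215^2 * sin(2*10°) / 9.81 = 1612 m

1612 m


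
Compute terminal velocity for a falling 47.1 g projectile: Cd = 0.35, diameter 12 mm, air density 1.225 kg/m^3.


A = pi*(d/2)^2 = pi*(12/2000)^2 = 1.13097e-04 m^2
vt = sqrt(2mg/(Cd*rho*A)) = sqrt(2*0.0471*9.81/(0.35 * 1.225 * 1.13097e-04)) = 138 m/s

138 m/s


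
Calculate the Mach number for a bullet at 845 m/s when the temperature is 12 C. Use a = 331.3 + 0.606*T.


a = 331.3 + 0.606*(12) = 338.572 m/s
M = v/a = 845/338.572 = 2.496

2.496


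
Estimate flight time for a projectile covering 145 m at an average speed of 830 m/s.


t = d/v = 145/830 = 0.1747 s

0.1747 s


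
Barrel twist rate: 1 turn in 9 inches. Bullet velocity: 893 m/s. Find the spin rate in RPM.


twist_m = 9*0.0254 = 0.2286 m
spin = v/twist = 893/0.2286 = 3906.387 rev/s
RPM = spin*60 = 3906.387*60 ≈ 234383 RPM

234383 RPM


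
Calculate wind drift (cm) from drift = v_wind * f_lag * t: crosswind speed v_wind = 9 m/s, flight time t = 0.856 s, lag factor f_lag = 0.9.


drift = v_wind * lag * t = 9 * 0.9 * 0.856 = 6.9336 m ≈ 693.4 cm

693.4 cm


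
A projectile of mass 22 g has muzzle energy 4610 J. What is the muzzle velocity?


v = sqrt(2*E/m) = sqrt(2*4610/0.022) = 647.4 m/s

647.4 m/s


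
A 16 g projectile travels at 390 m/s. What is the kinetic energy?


E = 0.5*m*v^2 = 0.5*0.016*390^2 = 1217 J

1217 J


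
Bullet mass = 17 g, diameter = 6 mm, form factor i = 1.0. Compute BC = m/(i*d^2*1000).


BC = m/(i*d^2*1000) = 17/(1.0 * 6^2 * 1000) = 0.0004722

0.0004722


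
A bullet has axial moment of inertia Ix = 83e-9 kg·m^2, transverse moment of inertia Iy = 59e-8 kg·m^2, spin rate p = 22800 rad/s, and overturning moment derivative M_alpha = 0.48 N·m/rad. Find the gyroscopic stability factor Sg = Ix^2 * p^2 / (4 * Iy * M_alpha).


Sg = Ix^2 * p^2 / (4 * Iy * M_alpha) = (83e-9)^2 * 22800^2 / (4 * 59e-8 * 0.48) = 3.161

3.161


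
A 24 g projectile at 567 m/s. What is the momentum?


p = m*v = 0.024*567 = 13.61 kg·m/s

13.61 kg·m/s


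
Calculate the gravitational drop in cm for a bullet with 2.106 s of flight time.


drop = 0.5*g*t^2 = 0.5*9.81*2.106^2 = 21.7548 m ≈ 2175 cm

2175 cm


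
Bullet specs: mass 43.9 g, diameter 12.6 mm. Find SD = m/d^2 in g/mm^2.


SD = m/d^2 = 43.9/12.6^2 = 0.2765 g/mm^2

0.2765 g/mm^2


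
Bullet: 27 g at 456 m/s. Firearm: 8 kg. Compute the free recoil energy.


v_r = m_p*v_p/m_gun = 0.027*456/8 = 1.539 m/s, E_r = 0.5*m_gun*v_r^2 = 0.5*8*1.539^2 = 9.474 J

9.474 J


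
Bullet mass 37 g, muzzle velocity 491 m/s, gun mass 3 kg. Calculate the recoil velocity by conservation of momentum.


v_recoil = m_p * v_p / m_gun = 0.037 * 491 / 3 = 6.056 m/s

6.056 m/s


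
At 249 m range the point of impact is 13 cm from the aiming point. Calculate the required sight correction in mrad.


1 mrad subtends 1 cm per 10 m of range, so adj = error_cm / (dist_m / 10) = 13 / (249/10) = 0.5221 mrad

0.5221 mrad


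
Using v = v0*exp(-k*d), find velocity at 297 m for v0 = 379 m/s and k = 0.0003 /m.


v = v0*exp(-k*d) = 379*exp(-0.0003*297) = 346.7 m/s

346.7 m/s


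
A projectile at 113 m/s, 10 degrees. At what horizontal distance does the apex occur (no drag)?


R = v0^2*sin(2*theta)/g = 113^2*sin(2*10°)/9.81 = 445.184 m
apex_dist = R/2 = 445.184/2 = 222.6 m

222.6 m


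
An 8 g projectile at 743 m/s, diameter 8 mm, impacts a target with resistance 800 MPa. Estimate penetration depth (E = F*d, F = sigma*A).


A = pi*(d/2)^2 = pi*(8/2)^2 = 50.2655 mm^2
E = 0.5*m*v^2 = 0.5*0.008*743^2 = 2208.2 J
depth = E/(sigma*A) = 2208.2 J / (800 MPa * 50.2655 mm^2) = 2208.2/(800 * 50.2655) m = 0.0549133 m ≈ 54.91 mm

54.91 mm


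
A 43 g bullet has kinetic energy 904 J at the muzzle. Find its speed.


v = sqrt(2*E/m) = sqrt(2*904/0.043) = 205.1 m/s

205.1 m/s


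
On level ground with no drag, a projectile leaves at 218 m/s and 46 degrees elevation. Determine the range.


R = v0^2 * sin(2*theta) / g = 218^2 * sin(2*46°) / 9.81 = 4841 m

4841 m


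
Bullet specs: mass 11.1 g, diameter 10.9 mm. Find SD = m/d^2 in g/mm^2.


SD = m/d^2 = 11.1/10.9^2 = 0.09343 g/mm^2

0.09343 g/mm^2


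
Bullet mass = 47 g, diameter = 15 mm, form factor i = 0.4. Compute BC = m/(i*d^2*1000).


BC = m/(i*d^2*1000) = 47/(0.4 * 15^2 * 1000) = 0.0005222

0.0005222


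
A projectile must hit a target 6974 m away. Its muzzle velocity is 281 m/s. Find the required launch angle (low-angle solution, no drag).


sin(2*theta) = R*g/v0^2 = 6974*9.81/281^2 = 0.86644, theta = arcsin(0.86644)/2 = 30.02°

30.02 degrees


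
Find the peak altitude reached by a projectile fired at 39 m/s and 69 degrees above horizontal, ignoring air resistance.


H = (v0*sin(theta))^2 / (2g) = (39*sin(69°))^2 / (2*9.81) = 67.57 m

67.57 m


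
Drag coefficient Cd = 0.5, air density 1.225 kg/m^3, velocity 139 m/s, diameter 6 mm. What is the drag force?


A = pi*(d/2)^2 = pi*(6/2000)^2 = 2.82743e-05 m^2
Fd = 0.5*Cd*rho*A*v^2 = 0.5*0.5*1.225*2.82743e-05*139^2 = 0.1673 N

0.1673 N


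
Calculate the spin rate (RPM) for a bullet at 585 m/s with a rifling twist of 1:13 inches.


twist_m = 13*0.0254 = 0.3302 m
spin = v/twist = 585/0.3302 = 1771.654 rev/s
RPM = spin*60 = 1771.654*60 ≈ 106299 RPM

106299 RPM


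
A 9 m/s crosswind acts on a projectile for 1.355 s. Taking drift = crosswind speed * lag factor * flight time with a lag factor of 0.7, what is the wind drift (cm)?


drift = v_wind * lag * t = 9 * 0.7 * 1.355 = 8.5365 m ≈ 853.6 cm

853.6 cm


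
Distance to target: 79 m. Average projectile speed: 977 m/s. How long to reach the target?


t = d/v = 79/977 = 0.08086 s

0.08086 s


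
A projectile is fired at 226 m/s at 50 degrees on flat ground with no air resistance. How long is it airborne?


T = 2*v0*sin(theta)/g = 2*226*sin(50°)/9.81 = 35.3 s

35.3 s


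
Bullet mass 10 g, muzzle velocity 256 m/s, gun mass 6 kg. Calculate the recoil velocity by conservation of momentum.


v_recoil = m_p * v_p / m_gun = 0.01 * 256 / 6 = 0.4267 m/s

0.4267 m/s


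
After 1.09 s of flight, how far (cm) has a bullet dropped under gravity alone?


drop = 0.5*g*t^2 = 0.5*9.81*1.09^2 = 5.82763 m ≈ 582.8 cm

582.8 cm


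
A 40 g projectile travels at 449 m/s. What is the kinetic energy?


E = 0.5*m*v^2 = 0.5*0.04*449^2 = 4032 J

4032 J


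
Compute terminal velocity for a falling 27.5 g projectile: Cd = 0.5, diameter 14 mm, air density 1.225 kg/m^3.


A = pi*(d/2)^2 = pi*(14/2000)^2 = 1.53938e-04 m^2
vt = sqrt(2mg/(Cd*rho*A)) = sqrt(2*0.0275*9.81/(0.5 * 1.225 * 1.53938e-04)) = 75.65 m/s

75.65 m/s


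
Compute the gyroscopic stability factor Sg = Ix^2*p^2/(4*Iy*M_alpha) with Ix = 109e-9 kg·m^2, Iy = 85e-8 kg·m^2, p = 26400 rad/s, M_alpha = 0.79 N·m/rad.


Sg = Ix^2 * p^2 / (4 * Iy * M_alpha) = (109e-9)^2 * 26400^2 / (4 * 85e-8 * 0.79) = 3.083

3.083


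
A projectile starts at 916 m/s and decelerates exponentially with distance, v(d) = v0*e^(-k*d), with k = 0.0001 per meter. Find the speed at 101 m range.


v = v0*exp(-k*d) = 916*exp(-0.0001*101) = 906.8 m/s

906.8 m/s


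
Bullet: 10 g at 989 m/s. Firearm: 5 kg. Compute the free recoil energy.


v_r = m_p*v_p/m_gun = 0.01*989/5 = 1.978 m/s, E_r = 0.5*m_gun*v_r^2 = 0.5*5*1.978^2 = 9.781 J

9.781 J


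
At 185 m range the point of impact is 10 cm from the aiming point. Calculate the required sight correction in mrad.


1 mrad subtends 1 cm per 10 m of range, so adj = error_cm / (dist_m / 10) = 10 / (185/10) = 0.5405 mrad

0.5405 mrad


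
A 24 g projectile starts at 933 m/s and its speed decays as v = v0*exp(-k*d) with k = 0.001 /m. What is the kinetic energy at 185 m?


v = v0*exp(-k*d) = 933*exp(-0.001*185) = 775.42 m/s
E = 0.5*m*v^2 = 0.5*0.024*775.42^2 = 7215 J

7215 J


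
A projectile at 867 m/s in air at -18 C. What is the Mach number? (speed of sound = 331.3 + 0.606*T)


a = 331.3 + 0.606*(-18) = 320.392 m/s
M = v/a = 867/320.392 = 2.706

2.706


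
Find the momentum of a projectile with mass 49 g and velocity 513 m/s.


p = m*v = 0.049*513 = 25.14 kg·m/s

25.14 kg·m/s


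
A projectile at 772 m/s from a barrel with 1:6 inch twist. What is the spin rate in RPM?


twist_m = 6*0.0254 = 0.1524 m
spin = v/twist = 772/0.1524 = 5065.617 rev/s
RPM = spin*60 = 5065.617*60 ≈ 303937 RPM

303937 RPM


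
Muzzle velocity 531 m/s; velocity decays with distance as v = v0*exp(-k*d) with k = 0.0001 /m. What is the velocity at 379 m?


v = v0*exp(-k*d) = 531*exp(-0.0001*379) = 511.3 m/s

511.3 m/s


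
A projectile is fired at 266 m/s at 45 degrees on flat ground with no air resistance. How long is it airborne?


T = 2*v0*sin(theta)/g = 2*266*sin(45°)/9.81 = 38.35 s

38.35 s


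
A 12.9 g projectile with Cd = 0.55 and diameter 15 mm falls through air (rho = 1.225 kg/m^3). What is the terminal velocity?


A = pi*(d/2)^2 = pi*(15/2000)^2 = 1.76715e-04 m^2
vt = sqrt(2mg/(Cd*rho*A)) = sqrt(2*0.0129*9.81/(0.55 * 1.225 * 1.76715e-04)) = 46.11 m/s

46.11 m/s


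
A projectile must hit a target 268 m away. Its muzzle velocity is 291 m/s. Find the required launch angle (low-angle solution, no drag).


sin(2*theta) = R*g/v0^2 = 268*9.81/291^2 = 0.0310469, theta = arcsin(0.0310469)/2 = 0.8896°

0.8896 degrees


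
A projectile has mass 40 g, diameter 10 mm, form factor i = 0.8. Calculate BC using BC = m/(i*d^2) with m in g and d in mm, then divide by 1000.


BC = m/(i*d^2*1000) = 40/(0.8 * 10^2 * 1000) = 0.0005

0.0005


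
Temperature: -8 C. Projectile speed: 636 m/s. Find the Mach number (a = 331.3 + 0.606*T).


a = 331.3 + 0.606*(-8) = 326.452 m/s
M = v/a = 636/326.452 = 1.948

1.948


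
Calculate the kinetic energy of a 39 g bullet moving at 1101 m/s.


E = 0.5*m*v^2 = 0.5*0.039*1101^2 = 23638 J

23638 J


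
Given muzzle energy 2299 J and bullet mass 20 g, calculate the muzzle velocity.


v = sqrt(2*E/m) = sqrt(2*2299/0.02) = 479.5 m/s

479.5 m/s


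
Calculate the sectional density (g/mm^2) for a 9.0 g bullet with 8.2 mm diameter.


SD = m/d^2 = 9.0/8.2^2 = 0.1338 g/mm^2

0.1338 g/mm^2


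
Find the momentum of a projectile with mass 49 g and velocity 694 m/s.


p = m*v = 0.049*694 = 34.01 kg·m/s

34.01 kg·m/s


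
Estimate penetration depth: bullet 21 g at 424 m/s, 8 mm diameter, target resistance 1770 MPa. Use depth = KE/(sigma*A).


A = pi*(d/2)^2 = pi*(8/2)^2 = 50.2655 mm^2
E = 0.5*m*v^2 = 0.5*0.021*424^2 = 1887.65 J
depth = E/(sigma*A) = 1887.65 J / (1770 MPa * 50.2655 mm^2) = 1887.65/(1770 * 50.2655) m = 0.0212167 m ≈ 21.22 mm

21.22 mm


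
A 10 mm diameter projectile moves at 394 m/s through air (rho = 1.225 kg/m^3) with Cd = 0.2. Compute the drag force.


A = pi*(d/2)^2 = pi*(10/2000)^2 = 7.85398e-05 m^2
Fd = 0.5*Cd*rho*A*v^2 = 0.5*0.2*1.225*7.85398e-05*394^2 = 1.494 N

1.494 N


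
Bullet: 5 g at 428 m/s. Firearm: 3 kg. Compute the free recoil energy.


v_r = m_p*v_p/m_gun = 0.005*428/3 = 0.713333 m/s, E_r = 0.5*m_gun*v_r^2 = 0.5*3*0.713333^2 = 0.7633 J

0.7633 J


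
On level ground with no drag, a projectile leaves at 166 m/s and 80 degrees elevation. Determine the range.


R = v0^2 * sin(2*theta) / g = 166^2 * sin(2*80°) / 9.81 = 960.7 m

960.7 m


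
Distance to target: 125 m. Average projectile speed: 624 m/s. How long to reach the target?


t = d/v = 125/624 = 0.2003 s

0.2003 s


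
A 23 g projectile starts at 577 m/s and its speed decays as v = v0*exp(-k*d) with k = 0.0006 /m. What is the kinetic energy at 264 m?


v = v0*exp(-k*d) = 577*exp(-0.0006*264) = 492.474 m/s
E = 0.5*m*v^2 = 0.5*0.023*492.474^2 = 2789 J

2789 J


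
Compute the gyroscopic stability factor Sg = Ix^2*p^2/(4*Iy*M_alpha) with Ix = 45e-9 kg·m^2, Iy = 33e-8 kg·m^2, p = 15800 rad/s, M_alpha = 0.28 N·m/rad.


Sg = Ix^2 * p^2 / (4 * Iy * M_alpha) = (45e-9)^2 * 15800^2 / (4 * 33e-8 * 0.28) = 1.368

1.368


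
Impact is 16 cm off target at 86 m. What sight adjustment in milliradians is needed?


1 mrad subtends 1 cm per 10 m of range, so adj = error_cm / (dist_m / 10) = 16 / (86/10) = 1.86 mrad

1.86 mrad


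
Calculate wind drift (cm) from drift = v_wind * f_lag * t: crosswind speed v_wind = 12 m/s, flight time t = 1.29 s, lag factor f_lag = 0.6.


drift = v_wind * lag * t = 12 * 0.6 * 1.29 = 9.288 m ≈ 928.8 cm

928.8 cm


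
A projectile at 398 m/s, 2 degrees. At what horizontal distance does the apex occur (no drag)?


R = v0^2*sin(2*theta)/g = 398^2*sin(2*2°)/9.81 = 1126.37 m
apex_dist = R/2 = 1126.37/2 = 563.2 m

563.2 m


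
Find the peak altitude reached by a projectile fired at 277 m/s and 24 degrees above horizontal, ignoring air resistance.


H = (v0*sin(theta))^2 / (2g) = (277*sin(24°))^2 / (2*9.81) = 647 m

647 m


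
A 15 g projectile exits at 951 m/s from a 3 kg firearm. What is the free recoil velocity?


v_recoil = m_p * v_p / m_gun = 0.015 * 951 / 3 = 4.755 m/s

4.755 m/s


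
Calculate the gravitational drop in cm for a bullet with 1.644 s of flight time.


drop = 0.5*g*t^2 = 0.5*9.81*1.644^2 = 13.2569 m ≈ 1326 cm

1326 cm


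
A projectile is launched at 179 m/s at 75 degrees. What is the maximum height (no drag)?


H = (v0*sin(theta))^2 / (2g) = (179*sin(75°))^2 / (2*9.81) = 1524 m

1524 m


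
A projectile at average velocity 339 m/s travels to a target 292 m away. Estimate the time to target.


t = d/v = 292/339 = 0.8614 s

0.8614 s


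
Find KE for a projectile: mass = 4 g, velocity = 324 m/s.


E = 0.5*m*v^2 = 0.5*0.004*324^2 = 210 J

210 J


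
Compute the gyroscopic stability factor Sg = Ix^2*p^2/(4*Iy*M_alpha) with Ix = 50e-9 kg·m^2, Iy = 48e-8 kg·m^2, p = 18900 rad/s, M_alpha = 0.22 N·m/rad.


Sg = Ix^2 * p^2 / (4 * Iy * M_alpha) = (50e-9)^2 * 18900^2 / (4 * 48e-8 * 0.22) = 2.114

2.114


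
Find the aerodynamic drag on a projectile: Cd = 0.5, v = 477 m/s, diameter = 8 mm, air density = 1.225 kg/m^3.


A = pi*(d/2)^2 = pi*(8/2000)^2 = 5.02655e-05 m^2
Fd = 0.5*Cd*rho*A*v^2 = 0.5*0.5*1.225*5.02655e-05*477^2 = 3.503 N

3.503 N


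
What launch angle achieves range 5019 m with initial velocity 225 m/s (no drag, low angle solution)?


sin(2*theta) = R*g/v0^2 = 5019*9.81/225^2 = 0.972571, theta = arcsin(0.972571)/2 = 38.27°

38.27 degrees


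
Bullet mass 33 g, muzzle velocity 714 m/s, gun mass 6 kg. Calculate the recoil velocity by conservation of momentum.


v_recoil = m_p * v_p / m_gun = 0.033 * 714 / 6 = 3.927 m/s

3.927 m/s


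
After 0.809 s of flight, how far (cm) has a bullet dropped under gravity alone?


drop = 0.5*g*t^2 = 0.5*9.81*0.809^2 = 3.21023 m ≈ 321 cm

321 cm


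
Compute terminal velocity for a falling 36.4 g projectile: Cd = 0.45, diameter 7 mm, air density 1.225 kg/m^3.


A = pi*(d/2)^2 = pi*(7/2000)^2 = 3.84845e-05 m^2
vt = sqrt(2mg/(Cd*rho*A)) = sqrt(2*0.0364*9.81/(0.45 * 1.225 * 3.84845e-05)) = 183.5 m/s

183.5 m/s


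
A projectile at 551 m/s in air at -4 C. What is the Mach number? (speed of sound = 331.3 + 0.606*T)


a = 331.3 + 0.606*(-4) = 328.876 m/s
M = v/a = 551/328.876 = 1.675

1.675


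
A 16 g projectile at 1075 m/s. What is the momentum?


p = m*v = 0.016*1075 = 17.2 kg·m/s

17.2 kg·m/s


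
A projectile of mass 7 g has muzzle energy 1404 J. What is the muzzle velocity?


v = sqrt(2*E/m) = sqrt(2*1404/0.007) = 633.4 m/s

633.4 m/s


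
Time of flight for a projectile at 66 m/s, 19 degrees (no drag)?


T = 2*v0*sin(theta)/g = 2*66*sin(19°)/9.81 = 4.381 s

4.381 s


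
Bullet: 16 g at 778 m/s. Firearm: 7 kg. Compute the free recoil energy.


v_r = m_p*v_p/m_gun = 0.016*778/7 = 1.77829 m/s, E_r = 0.5*m_gun*v_r^2 = 0.5*7*1.77829^2 = 11.07 J

11.07 J


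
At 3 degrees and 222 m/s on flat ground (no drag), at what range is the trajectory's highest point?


R = v0^2*sin(2*theta)/g = 222^2*sin(2*3°)/9.81 = 525.136 m
apex_dist = R/2 = 525.136/2 = 262.6 m

262.6 m


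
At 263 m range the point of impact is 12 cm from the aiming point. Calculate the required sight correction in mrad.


1 mrad subtends 1 cm per 10 m of range, so adj = error_cm / (dist_m / 10) = 12 / (263/10) = 0.4563 mrad

0.4563 mrad


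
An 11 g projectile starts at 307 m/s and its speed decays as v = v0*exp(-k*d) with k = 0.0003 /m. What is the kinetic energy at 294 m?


v = v0*exp(-k*d) = 307*exp(-0.0003*294) = 281.082 m/s
E = 0.5*m*v^2 = 0.5*0.011*281.082^2 = 434.5 J

434.5 J


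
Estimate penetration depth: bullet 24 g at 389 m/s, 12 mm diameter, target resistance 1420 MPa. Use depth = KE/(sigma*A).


A = pi*(d/2)^2 = pi*(12/2)^2 = 113.097 mm^2
E = 0.5*m*v^2 = 0.5*0.024*389^2 = 1815.85 J
depth = E/(sigma*A) = 1815.85 J / (1420 MPa * 113.097 mm^2) = 1815.85/(1420 * 113.097) m = 0.0113068 m ≈ 11.31 mm

11.31 mm


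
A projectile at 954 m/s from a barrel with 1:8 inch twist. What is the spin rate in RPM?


twist_m = 8*0.0254 = 0.2032 m
spin = v/twist = 954/0.2032 = 4694.882 rev/s
RPM = spin*60 = 4694.882*60 ≈ 281693 RPM

281693 RPM


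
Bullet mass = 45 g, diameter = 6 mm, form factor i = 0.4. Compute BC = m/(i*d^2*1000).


BC = m/(i*d^2*1000) = 45/(0.4 * 6^2 * 1000) = 0.003125

0.003125


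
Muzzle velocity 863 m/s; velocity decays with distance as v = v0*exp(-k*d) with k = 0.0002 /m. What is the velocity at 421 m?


v = v0*exp(-k*d) = 863*exp(-0.0002*421) = 793.3 m/s

793.3 m/s


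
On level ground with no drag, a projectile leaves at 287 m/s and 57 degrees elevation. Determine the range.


R = v0^2 * sin(2*theta) / g = 287^2 * sin(2*57°) / 9.81 = 7671 m

7671 m


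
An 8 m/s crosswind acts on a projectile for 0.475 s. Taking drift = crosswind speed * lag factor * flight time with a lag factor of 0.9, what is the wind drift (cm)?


drift = v_wind * lag * t = 8 * 0.9 * 0.475 = 3.42 m ≈ 342 cm

342 cm


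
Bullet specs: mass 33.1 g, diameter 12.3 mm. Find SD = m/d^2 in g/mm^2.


SD = m/d^2 = 33.1/12.3^2 = 0.2188 g/mm^2

0.2188 g/mm^2


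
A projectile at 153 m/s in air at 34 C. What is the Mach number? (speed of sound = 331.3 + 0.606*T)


a = 331.3 + 0.606*(34) = 351.904 m/s
M = v/a = 153/351.904 = 0.4348

0.4348


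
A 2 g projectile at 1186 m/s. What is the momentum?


p = m*v = 0.002*1186 = 2.372 kg·m/s

2.372 kg·m/s


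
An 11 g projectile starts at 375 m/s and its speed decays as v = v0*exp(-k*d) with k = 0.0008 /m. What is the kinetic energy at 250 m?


v = v0*exp(-k*d) = 375*exp(-0.0008*250) = 307.024 m/s
E = 0.5*m*v^2 = 0.5*0.011*307.024^2 = 518.5 J

518.5 J


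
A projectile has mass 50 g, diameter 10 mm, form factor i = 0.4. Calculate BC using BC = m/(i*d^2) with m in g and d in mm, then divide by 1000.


BC = m/(i*d^2*1000) = 50/(0.4 * 10^2 * 1000) = 0.00125

0.00125


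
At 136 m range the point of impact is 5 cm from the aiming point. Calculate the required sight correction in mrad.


1 mrad subtends 1 cm per 10 m of range, so adj = error_cm / (dist_m / 10) = 5 / (136/10) = 0.3676 mrad

0.3676 mrad


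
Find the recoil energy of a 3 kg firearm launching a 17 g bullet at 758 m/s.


v_r = m_p*v_p/m_gun = 0.017*758/3 = 4.29533 m/s, E_r = 0.5*m_gun*v_r^2 = 0.5*3*4.29533^2 = 27.67 J

27.67 J


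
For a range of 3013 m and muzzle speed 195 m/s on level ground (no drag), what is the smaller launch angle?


sin(2*theta) = R*g/v0^2 = 3013*9.81/195^2 = 0.777318, theta = arcsin(0.777318)/2 = 25.51°

25.51 degrees


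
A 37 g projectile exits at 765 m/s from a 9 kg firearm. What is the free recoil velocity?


v_recoil = m_p * v_p / m_gun = 0.037 * 765 / 9 = 3.145 m/s

3.145 m/s


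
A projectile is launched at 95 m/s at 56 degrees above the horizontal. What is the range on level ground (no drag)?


R = v0^2 * sin(2*theta) / g = 95^2 * sin(2*56°) / 9.81 = 853 m

853 m


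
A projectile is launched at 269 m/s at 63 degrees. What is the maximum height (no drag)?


H = (v0*sin(theta))^2 / (2g) = (269*sin(63°))^2 / (2*9.81) = 2928 m

2928 m


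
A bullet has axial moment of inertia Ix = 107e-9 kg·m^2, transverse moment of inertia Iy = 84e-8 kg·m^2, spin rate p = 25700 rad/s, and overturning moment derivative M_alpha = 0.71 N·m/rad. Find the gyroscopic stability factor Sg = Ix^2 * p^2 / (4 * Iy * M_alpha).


Sg = Ix^2 * p^2 / (4 * Iy * M_alpha) = (107e-9)^2 * 25700^2 / (4 * 84e-8 * 0.71) = 3.17

3.17


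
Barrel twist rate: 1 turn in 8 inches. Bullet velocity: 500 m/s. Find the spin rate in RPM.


twist_m = 8*0.0254 = 0.2032 m
spin = v/twist = 500/0.2032 = 2460.63 rev/s
RPM = spin*60 = 2460.63*60 ≈ 147638 RPM

147638 RPM


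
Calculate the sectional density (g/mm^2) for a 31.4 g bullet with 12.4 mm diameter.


SD = m/d^2 = 31.4/12.4^2 = 0.2042 g/mm^2

0.2042 g/mm^2


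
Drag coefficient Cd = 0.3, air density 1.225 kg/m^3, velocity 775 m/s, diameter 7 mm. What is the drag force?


A = pi*(d/2)^2 = pi*(7/2000)^2 = 3.84845e-05 m^2
Fd = 0.5*Cd*rho*A*v^2 = 0.5*0.3*1.225*3.84845e-05*775^2 = 4.247 N

4.247 N


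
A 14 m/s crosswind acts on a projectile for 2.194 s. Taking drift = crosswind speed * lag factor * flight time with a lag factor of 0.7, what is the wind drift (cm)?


drift = v_wind * lag * t = 14 * 0.7 * 2.194 = 21.5012 m ≈ 2150 cm

2150 cm


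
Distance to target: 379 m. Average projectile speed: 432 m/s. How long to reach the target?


t = d/v = 379/432 = 0.8773 s

0.8773 s


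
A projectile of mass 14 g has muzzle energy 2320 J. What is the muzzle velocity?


v = sqrt(2*E/m) = sqrt(2*2320/0.014) = 575.7 m/s

575.7 m/s


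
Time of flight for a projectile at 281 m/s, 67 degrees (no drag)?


T = 2*v0*sin(theta)/g = 2*281*sin(67°)/9.81 = 52.73 s

52.73 s


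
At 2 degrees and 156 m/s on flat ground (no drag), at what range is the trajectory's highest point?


R = v0^2*sin(2*theta)/g = 156^2*sin(2*2°)/9.81 = 173.047 m
apex_dist = R/2 = 173.047/2 = 86.52 m

86.52 m


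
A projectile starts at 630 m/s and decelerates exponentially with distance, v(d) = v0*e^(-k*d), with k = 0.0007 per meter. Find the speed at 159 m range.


v = v0*exp(-k*d) = 630*exp(-0.0007*159) = 563.6 m/s

563.6 m/s


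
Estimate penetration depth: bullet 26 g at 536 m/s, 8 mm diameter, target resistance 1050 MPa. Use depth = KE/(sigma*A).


A = pi*(d/2)^2 = pi*(8/2)^2 = 50.2655 mm^2
E = 0.5*m*v^2 = 0.5*0.026*536^2 = 3734.85 J
depth = E/(sigma*A) = 3734.85 J / (1050 MPa * 50.2655 mm^2) = 3734.85/(1050 * 50.2655) m = 0.0707642 m ≈ 70.76 mm

70.76 mm


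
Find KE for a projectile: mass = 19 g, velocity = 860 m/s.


E = 0.5*m*v^2 = 0.5*0.019*860^2 = 7026 J

7026 J


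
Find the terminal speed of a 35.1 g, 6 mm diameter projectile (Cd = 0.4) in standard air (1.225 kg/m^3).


A = pi*(d/2)^2 = pi*(6/2000)^2 = 2.82743e-05 m^2
vt = sqrt(2mg/(Cd*rho*A)) = sqrt(2*0.0351*9.81/(0.4 * 1.225 * 2.82743e-05)) = 223 m/s

223 m/s


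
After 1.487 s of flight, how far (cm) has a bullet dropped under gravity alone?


drop = 0.5*g*t^2 = 0.5*9.81*1.487^2 = 10.8458 m ≈ 1085 cm

1085 cm


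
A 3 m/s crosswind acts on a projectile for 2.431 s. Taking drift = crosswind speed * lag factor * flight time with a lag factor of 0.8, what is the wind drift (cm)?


drift = v_wind * lag * t = 3 * 0.8 * 2.431 = 5.8344 m ≈ 583.4 cm

583.4 cm


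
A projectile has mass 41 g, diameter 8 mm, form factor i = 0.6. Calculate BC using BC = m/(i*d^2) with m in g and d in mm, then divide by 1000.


BC = m/(i*d^2*1000) = 41/(0.6 * 8^2 * 1000) = 0.001068

0.001068


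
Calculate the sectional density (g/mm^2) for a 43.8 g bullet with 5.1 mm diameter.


SD = m/d^2 = 43.8/5.1^2 = 1.684 g/mm^2

1.684 g/mm^2


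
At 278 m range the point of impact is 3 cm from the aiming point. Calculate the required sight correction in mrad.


1 mrad subtends 1 cm per 10 m of range, so adj = error_cm / (dist_m / 10) = 3 / (278/10) = 0.1079 mrad

0.1079 mrad


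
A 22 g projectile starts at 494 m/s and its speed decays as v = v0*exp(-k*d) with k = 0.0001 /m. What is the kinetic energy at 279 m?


v = v0*exp(-k*d) = 494*exp(-0.0001*279) = 480.408 m/s
E = 0.5*m*v^2 = 0.5*0.022*480.408^2 = 2539 J

2539 J


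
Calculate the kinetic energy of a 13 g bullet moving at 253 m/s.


E = 0.5*m*v^2 = 0.5*0.013*253^2 = 416.1 J

416.1 J


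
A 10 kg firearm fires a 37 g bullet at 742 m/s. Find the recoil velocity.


v_recoil = m_p * v_p / m_gun = 0.037 * 742 / 10 = 2.745 m/s

2.745 m/s


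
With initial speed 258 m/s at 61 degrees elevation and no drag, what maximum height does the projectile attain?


H = (v0*sin(theta))^2 / (2g) = (258*sin(61°))^2 / (2*9.81) = 2595 m

2595 m


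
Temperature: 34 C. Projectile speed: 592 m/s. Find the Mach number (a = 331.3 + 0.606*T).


a = 331.3 + 0.606*(34) = 351.904 m/s
M = v/a = 592/351.904 = 1.682

1.682


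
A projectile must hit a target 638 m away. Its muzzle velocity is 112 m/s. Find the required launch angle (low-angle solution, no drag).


sin(2*theta) = R*g/v0^2 = 638*9.81/112^2 = 0.498946, theta = arcsin(0.498946)/2 = 14.97°

14.97 degrees


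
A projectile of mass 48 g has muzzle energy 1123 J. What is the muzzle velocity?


v = sqrt(2*E/m) = sqrt(2*1123/0.048) = 216.3 m/s

216.3 m/s


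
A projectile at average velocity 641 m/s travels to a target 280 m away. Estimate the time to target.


t = d/v = 280/641 = 0.4368 s

0.4368 s


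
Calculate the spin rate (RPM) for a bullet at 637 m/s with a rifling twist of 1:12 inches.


twist_m = 12*0.0254 = 0.3048 m
spin = v/twist = 637/0.3048 = 2089.895 rev/s
RPM = spin*60 = 2089.895*60 ≈ 125394 RPM

125394 RPM


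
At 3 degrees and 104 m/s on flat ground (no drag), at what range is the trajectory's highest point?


R = v0^2*sin(2*theta)/g = 104^2*sin(2*3°)/9.81 = 115.248 m
apex_dist = R/2 = 115.248/2 = 57.62 m

57.62 m


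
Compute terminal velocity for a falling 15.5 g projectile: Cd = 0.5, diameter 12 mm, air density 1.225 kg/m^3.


A = pi*(d/2)^2 = pi*(12/2000)^2 = 1.13097e-04 m^2
vt = sqrt(2mg/(Cd*rho*A)) = sqrt(2*0.0155*9.81/(0.5 * 1.225 * 1.13097e-04)) = 66.26 m/s

66.26 m/s


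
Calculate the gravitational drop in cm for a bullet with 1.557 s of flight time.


drop = 0.5*g*t^2 = 0.5*9.81*1.557^2 = 11.8909 m ≈ 1189 cm

1189 cm


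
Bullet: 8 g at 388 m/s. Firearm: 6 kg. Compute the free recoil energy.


v_r = m_p*v_p/m_gun = 0.008*388/6 = 0.517333 m/s, E_r = 0.5*m_gun*v_r^2 = 0.5*6*0.517333^2 = 0.8029 J

0.8029 J


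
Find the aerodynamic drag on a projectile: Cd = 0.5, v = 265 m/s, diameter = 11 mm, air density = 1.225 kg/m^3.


A = pi*(d/2)^2 = pi*(11/2000)^2 = 9.50332e-05 m^2
Fd = 0.5*Cd*rho*A*v^2 = 0.5*0.5*1.225*9.50332e-05*265^2 = 2.044 N

2.044 N


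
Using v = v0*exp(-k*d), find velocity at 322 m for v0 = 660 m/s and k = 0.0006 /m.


v = v0*exp(-k*d) = 660*exp(-0.0006*322) = 544 m/s

544 m/s


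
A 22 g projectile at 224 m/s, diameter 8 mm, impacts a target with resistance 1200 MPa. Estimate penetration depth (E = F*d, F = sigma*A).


A = pi*(d/2)^2 = pi*(8/2)^2 = 50.2655 mm^2
E = 0.5*m*v^2 = 0.5*0.022*224^2 = 551.936 J
depth = E/(sigma*A) = 551.936 J / (1200 MPa * 50.2655 mm^2) = 551.936/(1200 * 50.2655) m = 0.00915035 m ≈ 9.15 mm

9.15 mm


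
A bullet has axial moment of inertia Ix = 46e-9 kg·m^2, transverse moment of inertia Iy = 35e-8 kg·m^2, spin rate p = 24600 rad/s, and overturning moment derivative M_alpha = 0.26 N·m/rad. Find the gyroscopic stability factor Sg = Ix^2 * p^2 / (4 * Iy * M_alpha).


Sg = Ix^2 * p^2 / (4 * Iy * M_alpha) = (46e-9)^2 * 24600^2 / (4 * 35e-8 * 0.26) = 3.518

3.518
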